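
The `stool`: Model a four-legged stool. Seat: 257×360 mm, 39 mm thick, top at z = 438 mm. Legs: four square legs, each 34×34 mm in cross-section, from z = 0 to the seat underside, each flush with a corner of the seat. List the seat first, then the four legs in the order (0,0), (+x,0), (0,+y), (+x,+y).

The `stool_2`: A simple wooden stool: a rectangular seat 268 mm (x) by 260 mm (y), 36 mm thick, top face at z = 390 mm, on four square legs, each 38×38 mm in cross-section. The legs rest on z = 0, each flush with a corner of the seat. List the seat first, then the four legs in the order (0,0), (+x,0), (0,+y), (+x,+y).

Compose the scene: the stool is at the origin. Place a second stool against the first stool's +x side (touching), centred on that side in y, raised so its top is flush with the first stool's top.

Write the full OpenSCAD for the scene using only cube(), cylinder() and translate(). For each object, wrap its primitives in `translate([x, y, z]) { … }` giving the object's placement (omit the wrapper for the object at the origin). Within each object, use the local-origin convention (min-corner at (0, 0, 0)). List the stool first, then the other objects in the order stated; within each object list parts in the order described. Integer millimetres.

translate([0, 0, 399]) cube([257, 360, 39]);
cube([34, 34, 399]);
translate([223, 0, 0]) cube([34, 34, 399]);
translate([0, 326, 0]) cube([34, 34, 399]);
translate([223, 326, 0]) cube([34, 34, 399]);
translate([257, 50, 48]) {
  translate([0, 0, 354]) cube([268, 260, 36]);
  cube([38, 38, 354]);
  translate([230, 0, 0]) cube([38, 38, 354]);
  translate([0, 222, 0]) cube([38, 38, 354]);
  translate([230, 222, 0]) cube([38, 38, 354]);
}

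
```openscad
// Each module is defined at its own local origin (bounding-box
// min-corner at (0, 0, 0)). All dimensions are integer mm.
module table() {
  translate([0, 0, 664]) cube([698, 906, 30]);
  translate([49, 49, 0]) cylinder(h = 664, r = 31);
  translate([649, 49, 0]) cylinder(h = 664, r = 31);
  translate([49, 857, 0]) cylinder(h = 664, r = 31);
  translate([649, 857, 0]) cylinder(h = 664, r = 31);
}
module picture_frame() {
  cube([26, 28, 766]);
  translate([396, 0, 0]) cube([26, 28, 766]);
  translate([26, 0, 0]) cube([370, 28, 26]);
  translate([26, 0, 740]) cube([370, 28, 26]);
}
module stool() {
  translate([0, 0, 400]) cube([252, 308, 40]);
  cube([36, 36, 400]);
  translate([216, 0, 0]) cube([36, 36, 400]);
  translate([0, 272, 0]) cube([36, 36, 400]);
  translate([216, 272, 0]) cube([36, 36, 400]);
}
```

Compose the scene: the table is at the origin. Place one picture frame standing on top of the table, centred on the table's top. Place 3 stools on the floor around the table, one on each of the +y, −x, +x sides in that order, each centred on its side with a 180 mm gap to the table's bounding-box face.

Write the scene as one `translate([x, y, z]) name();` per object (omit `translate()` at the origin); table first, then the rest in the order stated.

table();
translate([138, 439, 694]) picture_frame();
translate([223, 1086, 0]) stool();
translate([-432, 299, 0]) stool();
translate([878, 299, 0]) stool();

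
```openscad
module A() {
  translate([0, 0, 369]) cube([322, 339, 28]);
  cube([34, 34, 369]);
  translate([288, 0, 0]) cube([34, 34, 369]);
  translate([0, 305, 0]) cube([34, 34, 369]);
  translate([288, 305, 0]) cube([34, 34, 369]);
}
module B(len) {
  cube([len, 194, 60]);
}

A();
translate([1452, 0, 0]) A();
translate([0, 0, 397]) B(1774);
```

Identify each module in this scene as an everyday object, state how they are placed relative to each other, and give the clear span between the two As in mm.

Second stool starts at x = 1452; first ends at x = 322; clear span = 1452 − 322 = 1130 mm.

A is a stool. B is a beam. A beam spans the tops of two stools. The clear span between the two stools is 1130 mm.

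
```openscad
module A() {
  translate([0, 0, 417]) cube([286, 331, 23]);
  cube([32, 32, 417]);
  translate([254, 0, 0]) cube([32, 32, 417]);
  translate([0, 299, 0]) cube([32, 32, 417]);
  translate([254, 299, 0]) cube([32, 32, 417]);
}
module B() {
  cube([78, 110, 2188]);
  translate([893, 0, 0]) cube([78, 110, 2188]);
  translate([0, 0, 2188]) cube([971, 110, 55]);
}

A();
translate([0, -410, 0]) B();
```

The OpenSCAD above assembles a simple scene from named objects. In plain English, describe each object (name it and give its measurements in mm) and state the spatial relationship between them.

A is a four-legged stool. The seat is 286×331 mm, 23 mm thick, top at z = 440 mm. It stands on four square legs, each 32×32 mm in cross-section, from z = 0 to the seat underside, each flush with a corner of the seat.

B is a rectangular door frame: two vertical jambs of 78×110 mm section, 2188 mm tall, with a clear opening 815 mm wide between their inner faces. A header 55 mm tall and 110 mm deep lies on top of the jambs and spans the full outside width.

The door frame is on the floor beside the stool on its −y side.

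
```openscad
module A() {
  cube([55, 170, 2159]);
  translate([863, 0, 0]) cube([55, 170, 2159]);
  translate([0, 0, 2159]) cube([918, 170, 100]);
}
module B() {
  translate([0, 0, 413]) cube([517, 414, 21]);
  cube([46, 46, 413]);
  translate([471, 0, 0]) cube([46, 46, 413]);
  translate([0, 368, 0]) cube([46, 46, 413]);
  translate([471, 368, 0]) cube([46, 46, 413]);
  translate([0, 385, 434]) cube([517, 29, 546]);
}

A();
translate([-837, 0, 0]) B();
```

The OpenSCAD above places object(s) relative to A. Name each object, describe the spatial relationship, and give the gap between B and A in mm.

A is a door frame. B is a chair. The chair is on the floor beside the door frame on its −x side. The gap between the chair and the door frame is 320 mm.

The chair's nearest face is 320 mm from the door frame's −x face.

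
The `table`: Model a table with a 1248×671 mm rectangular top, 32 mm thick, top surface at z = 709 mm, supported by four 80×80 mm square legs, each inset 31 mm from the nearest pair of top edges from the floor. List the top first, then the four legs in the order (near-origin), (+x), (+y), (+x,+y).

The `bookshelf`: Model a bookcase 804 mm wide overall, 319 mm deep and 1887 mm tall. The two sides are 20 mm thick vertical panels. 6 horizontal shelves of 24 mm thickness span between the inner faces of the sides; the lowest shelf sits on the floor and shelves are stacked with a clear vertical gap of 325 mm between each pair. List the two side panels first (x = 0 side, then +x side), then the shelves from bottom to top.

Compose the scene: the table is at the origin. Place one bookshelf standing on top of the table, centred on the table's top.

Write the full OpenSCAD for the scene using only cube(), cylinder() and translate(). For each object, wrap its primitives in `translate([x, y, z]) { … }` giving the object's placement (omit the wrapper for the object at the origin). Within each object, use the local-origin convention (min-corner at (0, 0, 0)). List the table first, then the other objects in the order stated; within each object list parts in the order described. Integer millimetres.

translate([0, 0, 677]) cube([1248, 671, 32]);
translate([31, 31, 0]) cube([80, 80, 677]);
translate([1137, 31, 0]) cube([80, 80, 677]);
translate([31, 560, 0]) cube([80, 80, 677]);
translate([1137, 560, 0]) cube([80, 80, 677]);
translate([222, 176, 709]) {
  cube([20, 319, 1887]);
  translate([784, 0, 0]) cube([20, 319, 1887]);
  translate([20, 0, 0]) cube([764, 319, 24]);
  translate([20, 0, 349]) cube([764, 319, 24]);
  translate([20, 0, 698]) cube([764, 319, 24]);
  translate([20, 0, 1047]) cube([764, 319, 24]);
  translate([20, 0, 1396]) cube([764, 319, 24]);
  translate([20, 0, 1745]) cube([764, 319, 24]);
}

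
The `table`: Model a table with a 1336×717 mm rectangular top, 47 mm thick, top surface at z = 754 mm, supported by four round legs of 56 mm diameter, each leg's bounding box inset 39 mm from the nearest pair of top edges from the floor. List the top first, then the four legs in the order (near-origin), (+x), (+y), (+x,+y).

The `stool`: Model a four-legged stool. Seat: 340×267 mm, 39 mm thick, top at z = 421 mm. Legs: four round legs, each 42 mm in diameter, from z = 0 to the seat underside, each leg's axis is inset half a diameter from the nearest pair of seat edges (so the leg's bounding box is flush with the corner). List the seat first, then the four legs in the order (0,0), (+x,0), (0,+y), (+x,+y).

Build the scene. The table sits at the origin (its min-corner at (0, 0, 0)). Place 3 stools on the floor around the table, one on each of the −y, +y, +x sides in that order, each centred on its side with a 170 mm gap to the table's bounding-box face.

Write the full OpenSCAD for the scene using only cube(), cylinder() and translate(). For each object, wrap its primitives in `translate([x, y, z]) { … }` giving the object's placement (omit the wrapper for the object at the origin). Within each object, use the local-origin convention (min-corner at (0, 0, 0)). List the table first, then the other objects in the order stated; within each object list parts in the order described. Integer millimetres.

translate([0, 0, 707]) cube([1336, 717, 47]);
translate([67, 67, 0]) cylinder(h = 707, r = 28);
translate([1269, 67, 0]) cylinder(h = 707, r = 28);
translate([67, 650, 0]) cylinder(h = 707, r = 28);
translate([1269, 650, 0]) cylinder(h = 707, r = 28);
translate([498, -437, 0]) {
  translate([0, 0, 382]) cube([340, 267, 39]);
  translate([21, 21, 0]) cylinder(h = 382, r = 21);
  translate([319, 21, 0]) cylinder(h = 382, r = 21);
  translate([21, 246, 0]) cylinder(h = 382, r = 21);
  translate([319, 246, 0]) cylinder(h = 382, r = 21);
}
translate([498, 887, 0]) {
  translate([0, 0, 382]) cube([340, 267, 39]);
  translate([21, 21, 0]) cylinder(h = 382, r = 21);
  translate([319, 21, 0]) cylinder(h = 382, r = 21);
  translate([21, 246, 0]) cylinder(h = 382, r = 21);
  translate([319, 246, 0]) cylinder(h = 382, r = 21);
}
translate([1506, 225, 0]) {
  translate([0, 0, 382]) cube([340, 267, 39]);
  translate([21, 21, 0]) cylinder(h = 382, r = 21);
  translate([319, 21, 0]) cylinder(h = 382, r = 21);
  translate([21, 246, 0]) cylinder(h = 382, r = 21);
  translate([319, 246, 0]) cylinder(h = 382, r = 21);
}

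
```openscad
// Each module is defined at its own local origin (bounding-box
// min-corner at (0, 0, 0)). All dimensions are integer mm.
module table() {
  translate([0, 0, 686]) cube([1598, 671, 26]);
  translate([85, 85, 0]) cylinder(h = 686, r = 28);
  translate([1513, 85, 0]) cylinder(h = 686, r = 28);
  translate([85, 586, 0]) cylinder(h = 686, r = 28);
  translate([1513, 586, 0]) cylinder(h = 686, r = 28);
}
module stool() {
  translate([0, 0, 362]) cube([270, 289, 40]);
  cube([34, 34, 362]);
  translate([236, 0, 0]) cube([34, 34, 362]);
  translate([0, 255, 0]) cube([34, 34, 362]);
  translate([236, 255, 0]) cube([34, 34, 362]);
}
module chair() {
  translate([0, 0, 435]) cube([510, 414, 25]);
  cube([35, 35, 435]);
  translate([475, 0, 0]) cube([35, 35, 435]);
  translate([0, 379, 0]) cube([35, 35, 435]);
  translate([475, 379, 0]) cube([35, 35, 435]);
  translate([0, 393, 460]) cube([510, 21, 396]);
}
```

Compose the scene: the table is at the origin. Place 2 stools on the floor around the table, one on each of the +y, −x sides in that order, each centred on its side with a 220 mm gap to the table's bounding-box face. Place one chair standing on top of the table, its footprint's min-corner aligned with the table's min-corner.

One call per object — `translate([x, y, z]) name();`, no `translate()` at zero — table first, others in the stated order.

table();
translate([664, 891, 0]) stool();
translate([-490, 191, 0]) stool();
translate([0, 0, 712]) chair();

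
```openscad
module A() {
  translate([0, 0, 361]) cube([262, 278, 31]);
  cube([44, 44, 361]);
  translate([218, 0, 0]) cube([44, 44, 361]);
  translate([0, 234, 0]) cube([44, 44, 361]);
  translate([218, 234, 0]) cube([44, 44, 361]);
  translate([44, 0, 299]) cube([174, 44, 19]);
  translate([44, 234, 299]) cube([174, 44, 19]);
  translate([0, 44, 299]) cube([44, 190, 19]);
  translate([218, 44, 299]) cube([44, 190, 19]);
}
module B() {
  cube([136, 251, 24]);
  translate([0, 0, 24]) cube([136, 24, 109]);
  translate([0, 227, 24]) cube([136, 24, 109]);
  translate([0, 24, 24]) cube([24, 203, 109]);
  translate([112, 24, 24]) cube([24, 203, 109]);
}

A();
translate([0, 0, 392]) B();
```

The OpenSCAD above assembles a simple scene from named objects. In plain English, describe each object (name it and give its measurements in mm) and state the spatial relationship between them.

A is a simple wooden stool: a rectangular seat 262 mm (x) by 278 mm (y), 31 mm thick, top face at z = 392 mm, on four square legs, each 44×44 mm in cross-section. The legs rest on z = 0, each flush with a corner of the seat. Four stretchers, 44 mm wide and 19 mm tall, connect adjacent legs with their undersides at z = 299 mm, each running between the inner faces of the legs it joins and aligned with the legs' outer faces on the other axis.

B is an open storage box with external size 136×251×133 mm and wall thickness 24 mm (the base is also 24 mm thick). The base covers the whole footprint; the four walls stand on the base, with the y-facing walls full-width and the x-facing walls fitting between their inner faces.

The open box is on top of the stool.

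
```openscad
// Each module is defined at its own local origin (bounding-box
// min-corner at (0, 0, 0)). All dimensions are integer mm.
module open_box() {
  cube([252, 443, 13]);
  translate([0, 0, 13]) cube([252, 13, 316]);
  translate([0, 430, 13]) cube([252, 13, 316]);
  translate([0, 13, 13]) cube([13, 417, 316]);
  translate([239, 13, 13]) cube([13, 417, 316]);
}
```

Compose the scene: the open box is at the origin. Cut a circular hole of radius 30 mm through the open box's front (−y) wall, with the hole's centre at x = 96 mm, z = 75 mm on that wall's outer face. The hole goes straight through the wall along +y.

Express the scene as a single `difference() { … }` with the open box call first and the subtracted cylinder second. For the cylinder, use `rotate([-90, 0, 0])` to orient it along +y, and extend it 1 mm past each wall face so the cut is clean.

difference() {
  open_box();
  translate([96, -1, 75]) rotate([-90, 0, 0]) cylinder(h = 15, r = 30);
}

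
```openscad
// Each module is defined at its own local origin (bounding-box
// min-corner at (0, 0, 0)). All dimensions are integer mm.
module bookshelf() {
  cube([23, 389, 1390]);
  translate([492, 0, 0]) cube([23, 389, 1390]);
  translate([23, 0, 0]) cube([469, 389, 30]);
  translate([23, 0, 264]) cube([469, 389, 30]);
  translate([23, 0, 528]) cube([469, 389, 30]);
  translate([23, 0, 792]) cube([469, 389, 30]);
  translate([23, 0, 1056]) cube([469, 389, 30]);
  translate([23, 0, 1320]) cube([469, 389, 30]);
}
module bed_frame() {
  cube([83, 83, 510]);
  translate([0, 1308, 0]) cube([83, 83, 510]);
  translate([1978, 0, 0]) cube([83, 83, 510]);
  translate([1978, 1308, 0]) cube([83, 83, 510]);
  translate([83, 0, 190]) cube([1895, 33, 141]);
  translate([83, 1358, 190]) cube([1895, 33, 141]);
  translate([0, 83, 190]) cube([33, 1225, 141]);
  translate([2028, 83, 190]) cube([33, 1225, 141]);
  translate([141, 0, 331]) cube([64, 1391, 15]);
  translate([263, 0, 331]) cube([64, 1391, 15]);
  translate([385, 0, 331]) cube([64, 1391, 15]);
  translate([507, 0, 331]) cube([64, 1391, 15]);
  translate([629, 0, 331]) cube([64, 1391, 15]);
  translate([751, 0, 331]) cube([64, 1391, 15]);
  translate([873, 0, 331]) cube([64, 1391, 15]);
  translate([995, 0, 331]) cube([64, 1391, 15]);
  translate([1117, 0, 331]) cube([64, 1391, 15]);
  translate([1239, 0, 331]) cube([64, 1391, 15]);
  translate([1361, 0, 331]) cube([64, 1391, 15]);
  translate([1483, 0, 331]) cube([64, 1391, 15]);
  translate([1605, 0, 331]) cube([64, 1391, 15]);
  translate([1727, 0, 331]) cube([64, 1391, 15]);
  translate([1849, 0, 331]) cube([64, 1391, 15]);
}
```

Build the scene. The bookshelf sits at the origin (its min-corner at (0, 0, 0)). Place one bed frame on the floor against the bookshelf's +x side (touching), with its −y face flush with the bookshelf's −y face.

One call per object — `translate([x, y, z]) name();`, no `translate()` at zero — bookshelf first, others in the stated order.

bookshelf();
translate([515, 0, 0]) bed_frame();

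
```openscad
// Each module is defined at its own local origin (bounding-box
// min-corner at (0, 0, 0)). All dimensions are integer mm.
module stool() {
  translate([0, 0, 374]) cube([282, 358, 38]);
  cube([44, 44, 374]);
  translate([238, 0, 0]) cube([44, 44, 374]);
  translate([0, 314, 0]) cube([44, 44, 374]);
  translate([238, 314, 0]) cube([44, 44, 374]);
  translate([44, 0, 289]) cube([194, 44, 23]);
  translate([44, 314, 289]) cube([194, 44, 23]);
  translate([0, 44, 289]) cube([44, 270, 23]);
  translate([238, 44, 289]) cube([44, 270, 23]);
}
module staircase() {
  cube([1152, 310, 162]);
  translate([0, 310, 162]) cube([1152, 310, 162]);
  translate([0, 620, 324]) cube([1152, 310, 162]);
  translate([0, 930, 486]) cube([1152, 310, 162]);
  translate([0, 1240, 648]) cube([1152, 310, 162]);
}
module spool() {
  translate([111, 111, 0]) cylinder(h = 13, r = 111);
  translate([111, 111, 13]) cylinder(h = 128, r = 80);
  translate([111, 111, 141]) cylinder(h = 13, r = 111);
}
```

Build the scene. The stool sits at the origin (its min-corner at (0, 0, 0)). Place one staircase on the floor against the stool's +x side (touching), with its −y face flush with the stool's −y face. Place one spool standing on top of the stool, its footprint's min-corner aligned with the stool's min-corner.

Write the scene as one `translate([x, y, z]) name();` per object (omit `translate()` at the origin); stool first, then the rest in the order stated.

stool();
translate([282, 0, 0]) staircase();
translate([0, 0, 412]) spool();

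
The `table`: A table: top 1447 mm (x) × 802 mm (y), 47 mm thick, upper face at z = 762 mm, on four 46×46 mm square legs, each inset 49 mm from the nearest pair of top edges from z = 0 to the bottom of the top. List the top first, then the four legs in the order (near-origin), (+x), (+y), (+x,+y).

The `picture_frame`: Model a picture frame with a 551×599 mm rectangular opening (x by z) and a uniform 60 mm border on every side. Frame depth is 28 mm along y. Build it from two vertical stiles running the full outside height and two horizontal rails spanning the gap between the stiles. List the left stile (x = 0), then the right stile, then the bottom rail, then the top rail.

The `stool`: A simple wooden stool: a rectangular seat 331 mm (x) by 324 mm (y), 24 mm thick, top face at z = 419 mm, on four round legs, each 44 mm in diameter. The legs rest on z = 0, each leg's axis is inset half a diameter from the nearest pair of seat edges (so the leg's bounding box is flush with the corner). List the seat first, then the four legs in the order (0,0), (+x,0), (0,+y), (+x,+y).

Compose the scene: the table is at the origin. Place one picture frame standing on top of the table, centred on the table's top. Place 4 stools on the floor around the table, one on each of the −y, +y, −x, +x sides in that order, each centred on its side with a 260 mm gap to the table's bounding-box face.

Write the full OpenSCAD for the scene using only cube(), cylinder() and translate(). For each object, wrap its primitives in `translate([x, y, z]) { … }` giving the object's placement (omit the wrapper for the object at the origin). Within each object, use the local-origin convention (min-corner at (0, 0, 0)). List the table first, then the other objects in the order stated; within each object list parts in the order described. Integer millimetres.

translate([0, 0, 715]) cube([1447, 802, 47]);
translate([49, 49, 0]) cube([46, 46, 715]);
translate([1352, 49, 0]) cube([46, 46, 715]);
translate([49, 707, 0]) cube([46, 46, 715]);
translate([1352, 707, 0]) cube([46, 46, 715]);
translate([388, 387, 762]) {
  cube([60, 28, 719]);
  translate([611, 0, 0]) cube([60, 28, 719]);
  translate([60, 0, 0]) cube([551, 28, 60]);
  translate([60, 0, 659]) cube([551, 28, 60]);
}
translate([558, -584, 0]) {
  translate([0, 0, 395]) cube([331, 324, 24]);
  translate([22, 22, 0]) cylinder(h = 395, r = 22);
  translate([309, 22, 0]) cylinder(h = 395, r = 22);
  translate([22, 302, 0]) cylinder(h = 395, r = 22);
  translate([309, 302, 0]) cylinder(h = 395, r = 22);
}
translate([558, 1062, 0]) {
  translate([0, 0, 395]) cube([331, 324, 24]);
  translate([22, 22, 0]) cylinder(h = 395, r = 22);
  translate([309, 22, 0]) cylinder(h = 395, r = 22);
  translate([22, 302, 0]) cylinder(h = 395, r = 22);
  translate([309, 302, 0]) cylinder(h = 395, r = 22);
}
translate([-591, 239, 0]) {
  translate([0, 0, 395]) cube([331, 324, 24]);
  translate([22, 22, 0]) cylinder(h = 395, r = 22);
  translate([309, 22, 0]) cylinder(h = 395, r = 22);
  translate([22, 302, 0]) cylinder(h = 395, r = 22);
  translate([309, 302, 0]) cylinder(h = 395, r = 22);
}
translate([1707, 239, 0]) {
  translate([0, 0, 395]) cube([331, 324, 24]);
  translate([22, 22, 0]) cylinder(h = 395, r = 22);
  translate([309, 22, 0]) cylinder(h = 395, r = 22);
  translate([22, 302, 0]) cylinder(h = 395, r = 22);
  translate([309, 302, 0]) cylinder(h = 395, r = 22);
}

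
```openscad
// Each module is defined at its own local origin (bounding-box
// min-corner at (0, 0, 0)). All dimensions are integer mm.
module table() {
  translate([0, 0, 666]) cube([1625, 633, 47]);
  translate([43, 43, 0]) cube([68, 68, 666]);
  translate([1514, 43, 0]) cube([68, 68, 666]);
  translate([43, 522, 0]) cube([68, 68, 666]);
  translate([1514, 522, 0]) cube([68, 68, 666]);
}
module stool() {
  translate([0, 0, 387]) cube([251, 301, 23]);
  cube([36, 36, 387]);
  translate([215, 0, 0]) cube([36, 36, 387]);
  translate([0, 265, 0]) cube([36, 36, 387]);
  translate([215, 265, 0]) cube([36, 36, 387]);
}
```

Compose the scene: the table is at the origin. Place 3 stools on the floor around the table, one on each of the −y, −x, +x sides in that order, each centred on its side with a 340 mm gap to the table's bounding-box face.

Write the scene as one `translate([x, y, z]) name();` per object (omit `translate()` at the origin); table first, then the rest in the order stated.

table();
translate([687, -641, 0]) stool();
translate([-591, 166, 0]) stool();
translate([1965, 166, 0]) stool();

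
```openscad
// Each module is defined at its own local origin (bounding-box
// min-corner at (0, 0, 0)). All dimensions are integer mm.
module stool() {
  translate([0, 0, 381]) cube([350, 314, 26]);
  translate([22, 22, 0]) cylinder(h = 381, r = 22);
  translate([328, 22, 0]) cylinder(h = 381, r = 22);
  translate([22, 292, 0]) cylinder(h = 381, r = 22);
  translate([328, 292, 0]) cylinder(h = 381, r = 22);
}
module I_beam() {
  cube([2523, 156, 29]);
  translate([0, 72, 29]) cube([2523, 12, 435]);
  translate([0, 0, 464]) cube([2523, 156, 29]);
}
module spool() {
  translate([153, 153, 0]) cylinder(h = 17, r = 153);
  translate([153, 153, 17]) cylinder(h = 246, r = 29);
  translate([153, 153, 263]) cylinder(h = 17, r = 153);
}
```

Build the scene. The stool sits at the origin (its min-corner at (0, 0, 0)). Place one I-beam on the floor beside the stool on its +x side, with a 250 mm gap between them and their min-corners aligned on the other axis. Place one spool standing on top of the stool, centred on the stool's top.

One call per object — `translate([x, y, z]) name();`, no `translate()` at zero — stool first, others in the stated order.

stool();
translate([600, 0, 0]) I_beam();
translate([22, 4, 407]) spool();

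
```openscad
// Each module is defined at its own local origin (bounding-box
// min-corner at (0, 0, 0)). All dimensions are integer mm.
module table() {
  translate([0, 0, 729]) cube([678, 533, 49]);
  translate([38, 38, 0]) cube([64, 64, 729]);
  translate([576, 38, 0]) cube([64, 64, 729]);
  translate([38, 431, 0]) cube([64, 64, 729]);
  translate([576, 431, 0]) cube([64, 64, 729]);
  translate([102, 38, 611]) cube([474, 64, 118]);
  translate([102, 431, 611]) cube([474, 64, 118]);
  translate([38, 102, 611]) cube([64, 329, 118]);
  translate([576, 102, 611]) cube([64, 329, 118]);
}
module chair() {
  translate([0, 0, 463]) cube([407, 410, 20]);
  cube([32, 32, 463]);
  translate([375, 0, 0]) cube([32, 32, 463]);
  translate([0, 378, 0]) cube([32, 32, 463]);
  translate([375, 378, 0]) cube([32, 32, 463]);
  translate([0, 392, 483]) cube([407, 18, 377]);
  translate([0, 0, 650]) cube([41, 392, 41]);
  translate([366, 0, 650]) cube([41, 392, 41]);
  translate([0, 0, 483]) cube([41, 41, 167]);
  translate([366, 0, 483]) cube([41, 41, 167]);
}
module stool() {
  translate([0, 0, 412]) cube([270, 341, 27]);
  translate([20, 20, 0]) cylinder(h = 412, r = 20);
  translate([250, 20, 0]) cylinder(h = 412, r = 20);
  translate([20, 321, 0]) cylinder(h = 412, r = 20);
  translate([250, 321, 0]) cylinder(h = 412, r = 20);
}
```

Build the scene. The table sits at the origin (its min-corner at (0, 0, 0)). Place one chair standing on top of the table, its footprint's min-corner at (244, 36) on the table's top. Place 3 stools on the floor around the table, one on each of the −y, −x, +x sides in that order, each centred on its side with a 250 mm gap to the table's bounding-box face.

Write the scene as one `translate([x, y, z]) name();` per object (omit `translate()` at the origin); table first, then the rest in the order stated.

table();
translate([244, 36, 778]) chair();
translate([204, -591, 0]) stool();
translate([-520, 96, 0]) stool();
translate([928, 96, 0]) stool();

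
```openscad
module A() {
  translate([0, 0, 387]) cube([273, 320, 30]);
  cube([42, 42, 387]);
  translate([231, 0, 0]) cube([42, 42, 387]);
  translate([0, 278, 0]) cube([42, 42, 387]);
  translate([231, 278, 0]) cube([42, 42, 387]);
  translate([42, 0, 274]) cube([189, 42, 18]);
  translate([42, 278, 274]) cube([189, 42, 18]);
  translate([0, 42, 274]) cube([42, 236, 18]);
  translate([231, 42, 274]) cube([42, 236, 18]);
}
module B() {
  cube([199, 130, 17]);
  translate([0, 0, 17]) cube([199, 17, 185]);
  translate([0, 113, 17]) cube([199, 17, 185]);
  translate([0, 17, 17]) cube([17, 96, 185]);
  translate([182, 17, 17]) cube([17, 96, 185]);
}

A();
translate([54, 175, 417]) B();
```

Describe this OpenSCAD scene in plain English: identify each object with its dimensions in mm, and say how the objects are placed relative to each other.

A is a four-legged stool. The seat is 273×320 mm, 30 mm thick, top at z = 417 mm. It stands on four square legs, each 42×42 mm in cross-section, from z = 0 to the seat underside, each flush with a corner of the seat. Four stretchers, 42 mm wide and 18 mm tall, connect adjacent legs with their undersides at z = 274 mm, each running between the inner faces of the legs it joins and aligned with the legs' outer faces on the other axis.

B is an open-topped rectangular box: outside dimensions 199×130×202 mm, with a uniform wall and base thickness of 17 mm. The base is a full 199×130 slab on the floor; four walls sit on top of the base. The front and back walls (the −y and +y sides) span the full width; the two side walls fit between them.

The open box is on top of the stool.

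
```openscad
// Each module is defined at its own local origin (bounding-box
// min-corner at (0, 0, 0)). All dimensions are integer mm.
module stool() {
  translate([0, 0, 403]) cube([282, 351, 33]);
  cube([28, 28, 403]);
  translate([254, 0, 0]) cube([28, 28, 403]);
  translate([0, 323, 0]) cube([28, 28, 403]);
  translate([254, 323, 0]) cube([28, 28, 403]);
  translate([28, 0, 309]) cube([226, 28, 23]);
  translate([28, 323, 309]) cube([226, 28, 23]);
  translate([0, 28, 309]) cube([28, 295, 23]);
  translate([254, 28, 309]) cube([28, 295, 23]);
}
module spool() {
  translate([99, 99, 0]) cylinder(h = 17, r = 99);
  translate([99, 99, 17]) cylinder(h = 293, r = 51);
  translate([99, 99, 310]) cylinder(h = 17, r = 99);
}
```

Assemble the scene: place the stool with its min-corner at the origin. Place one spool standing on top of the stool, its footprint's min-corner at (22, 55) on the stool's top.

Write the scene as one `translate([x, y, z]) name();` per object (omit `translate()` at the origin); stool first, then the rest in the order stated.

stool();
translate([22, 55, 436]) spool();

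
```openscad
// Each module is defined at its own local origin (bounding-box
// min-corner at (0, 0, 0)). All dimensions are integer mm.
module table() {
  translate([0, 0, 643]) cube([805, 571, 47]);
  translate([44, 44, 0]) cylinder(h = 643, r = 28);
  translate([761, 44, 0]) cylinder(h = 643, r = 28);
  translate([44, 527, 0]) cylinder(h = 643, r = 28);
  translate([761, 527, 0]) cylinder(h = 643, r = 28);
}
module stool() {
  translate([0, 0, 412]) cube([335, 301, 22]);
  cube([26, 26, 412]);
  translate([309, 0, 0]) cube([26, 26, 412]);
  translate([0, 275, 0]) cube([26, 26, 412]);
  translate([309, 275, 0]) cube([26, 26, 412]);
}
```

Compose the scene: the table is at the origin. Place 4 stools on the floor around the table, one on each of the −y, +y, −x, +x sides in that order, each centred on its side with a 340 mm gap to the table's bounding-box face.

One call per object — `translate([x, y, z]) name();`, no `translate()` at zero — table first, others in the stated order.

table();
translate([235, -641, 0]) stool();
translate([235, 911, 0]) stool();
translate([-675, 135, 0]) stool();
translate([1145, 135, 0]) stool();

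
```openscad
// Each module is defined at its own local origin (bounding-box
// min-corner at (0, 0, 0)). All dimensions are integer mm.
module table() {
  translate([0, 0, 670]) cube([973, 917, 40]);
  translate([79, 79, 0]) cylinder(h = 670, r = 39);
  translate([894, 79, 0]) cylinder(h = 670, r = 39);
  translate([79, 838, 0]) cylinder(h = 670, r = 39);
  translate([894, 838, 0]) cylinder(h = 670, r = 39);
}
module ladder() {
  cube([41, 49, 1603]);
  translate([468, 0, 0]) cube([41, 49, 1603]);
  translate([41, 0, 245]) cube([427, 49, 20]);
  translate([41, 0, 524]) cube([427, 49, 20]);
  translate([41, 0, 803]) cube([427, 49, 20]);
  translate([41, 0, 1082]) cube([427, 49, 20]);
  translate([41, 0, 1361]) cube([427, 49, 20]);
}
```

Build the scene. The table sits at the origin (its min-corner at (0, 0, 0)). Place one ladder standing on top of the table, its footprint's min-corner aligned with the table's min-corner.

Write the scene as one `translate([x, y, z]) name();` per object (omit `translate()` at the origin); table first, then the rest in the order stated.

table();
translate([0, 0, 710]) ladder();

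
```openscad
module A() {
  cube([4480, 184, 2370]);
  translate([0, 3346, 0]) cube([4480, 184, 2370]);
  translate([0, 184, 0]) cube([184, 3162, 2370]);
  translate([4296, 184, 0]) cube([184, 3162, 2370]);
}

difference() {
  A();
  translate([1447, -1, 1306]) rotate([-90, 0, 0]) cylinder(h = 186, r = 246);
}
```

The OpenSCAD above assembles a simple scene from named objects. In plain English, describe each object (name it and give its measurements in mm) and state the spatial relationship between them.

A is the wall frame of a small rectangular building: four walls, each 2370 mm tall and 184 mm thick, enclosing a footprint 4480 mm (x) by 3530 mm (y) outside-to-outside, with no floor or roof. The front and back walls (the −y and +y sides) span the full width; the two side walls fit between them.

The house frame has a circular hole of radius 246 mm through its front wall, centred at (x = 1447, z = 1306).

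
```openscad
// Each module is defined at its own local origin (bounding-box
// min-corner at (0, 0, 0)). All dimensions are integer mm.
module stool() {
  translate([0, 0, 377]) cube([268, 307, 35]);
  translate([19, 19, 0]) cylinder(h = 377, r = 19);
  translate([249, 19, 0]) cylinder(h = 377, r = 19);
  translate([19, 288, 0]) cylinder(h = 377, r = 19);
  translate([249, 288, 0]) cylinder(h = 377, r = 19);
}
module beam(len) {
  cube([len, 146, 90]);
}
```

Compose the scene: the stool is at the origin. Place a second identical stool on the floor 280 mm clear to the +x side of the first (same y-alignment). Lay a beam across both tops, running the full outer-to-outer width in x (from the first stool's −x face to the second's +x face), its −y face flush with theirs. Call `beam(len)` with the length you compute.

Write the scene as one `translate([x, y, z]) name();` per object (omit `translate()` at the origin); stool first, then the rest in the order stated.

stool();
translate([548, 0, 0]) stool();
translate([0, 0, 412]) beam(816);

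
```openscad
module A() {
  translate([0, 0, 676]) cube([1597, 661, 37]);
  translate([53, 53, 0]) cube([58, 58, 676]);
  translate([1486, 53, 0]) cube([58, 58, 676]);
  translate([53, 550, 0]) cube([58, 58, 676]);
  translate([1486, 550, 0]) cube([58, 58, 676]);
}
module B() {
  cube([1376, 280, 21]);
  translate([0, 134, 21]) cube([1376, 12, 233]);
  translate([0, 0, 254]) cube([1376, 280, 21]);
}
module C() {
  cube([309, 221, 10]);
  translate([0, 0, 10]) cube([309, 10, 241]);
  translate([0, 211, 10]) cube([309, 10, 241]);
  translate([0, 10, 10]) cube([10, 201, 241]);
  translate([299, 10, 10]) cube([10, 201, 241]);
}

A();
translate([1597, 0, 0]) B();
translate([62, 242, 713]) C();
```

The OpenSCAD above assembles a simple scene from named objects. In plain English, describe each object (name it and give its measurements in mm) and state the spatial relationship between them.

A is a table: top 1597 mm (x) × 661 mm (y), 37 mm thick, upper face at z = 713 mm, on four 58×58 mm square legs, each inset 53 mm from the nearest pair of top edges, running from z = 0 to the bottom of the top.

B is an I-beam lying along x, 1376 mm long. Overall section height 275 mm. Two flanges 280 mm wide (y) and 21 mm thick, one on the floor and one at the top; a web 12 mm thick runs between them, centred on the flange width.

C is an open storage box with external size 309×221×251 mm and wall thickness 10 mm (the base is also 10 mm thick). The base covers the whole footprint; the four walls stand on the base, with the y-facing walls full-width and the x-facing walls fitting between their inner faces.

The I-beam is against the table's +x side, with their −y faces flush. The open box is on top of the table.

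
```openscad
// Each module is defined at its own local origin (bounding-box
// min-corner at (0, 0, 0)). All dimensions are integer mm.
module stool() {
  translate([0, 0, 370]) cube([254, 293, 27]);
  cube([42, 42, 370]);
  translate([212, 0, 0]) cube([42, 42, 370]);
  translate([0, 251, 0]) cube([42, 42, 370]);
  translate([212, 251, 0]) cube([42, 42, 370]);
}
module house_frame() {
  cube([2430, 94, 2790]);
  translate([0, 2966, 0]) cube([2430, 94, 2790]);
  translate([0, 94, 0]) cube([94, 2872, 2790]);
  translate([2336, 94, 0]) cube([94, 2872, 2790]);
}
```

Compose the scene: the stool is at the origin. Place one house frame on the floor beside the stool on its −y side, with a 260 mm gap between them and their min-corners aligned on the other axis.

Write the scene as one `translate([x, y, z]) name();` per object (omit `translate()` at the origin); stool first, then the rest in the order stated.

stool();
translate([0, -3320, 0]) house_frame();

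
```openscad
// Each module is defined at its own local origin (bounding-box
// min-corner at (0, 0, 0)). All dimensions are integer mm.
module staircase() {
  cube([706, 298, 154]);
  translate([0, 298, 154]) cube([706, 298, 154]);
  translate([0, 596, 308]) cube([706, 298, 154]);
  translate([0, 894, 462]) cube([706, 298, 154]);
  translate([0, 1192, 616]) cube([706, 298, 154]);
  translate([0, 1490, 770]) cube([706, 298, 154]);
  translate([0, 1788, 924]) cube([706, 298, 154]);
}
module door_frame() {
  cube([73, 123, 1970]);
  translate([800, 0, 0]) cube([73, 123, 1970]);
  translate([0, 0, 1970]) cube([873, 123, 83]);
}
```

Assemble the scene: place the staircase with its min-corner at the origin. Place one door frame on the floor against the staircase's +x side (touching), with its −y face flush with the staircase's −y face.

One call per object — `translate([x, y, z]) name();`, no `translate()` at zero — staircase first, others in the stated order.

staircase();
translate([706, 0, 0]) door_frame();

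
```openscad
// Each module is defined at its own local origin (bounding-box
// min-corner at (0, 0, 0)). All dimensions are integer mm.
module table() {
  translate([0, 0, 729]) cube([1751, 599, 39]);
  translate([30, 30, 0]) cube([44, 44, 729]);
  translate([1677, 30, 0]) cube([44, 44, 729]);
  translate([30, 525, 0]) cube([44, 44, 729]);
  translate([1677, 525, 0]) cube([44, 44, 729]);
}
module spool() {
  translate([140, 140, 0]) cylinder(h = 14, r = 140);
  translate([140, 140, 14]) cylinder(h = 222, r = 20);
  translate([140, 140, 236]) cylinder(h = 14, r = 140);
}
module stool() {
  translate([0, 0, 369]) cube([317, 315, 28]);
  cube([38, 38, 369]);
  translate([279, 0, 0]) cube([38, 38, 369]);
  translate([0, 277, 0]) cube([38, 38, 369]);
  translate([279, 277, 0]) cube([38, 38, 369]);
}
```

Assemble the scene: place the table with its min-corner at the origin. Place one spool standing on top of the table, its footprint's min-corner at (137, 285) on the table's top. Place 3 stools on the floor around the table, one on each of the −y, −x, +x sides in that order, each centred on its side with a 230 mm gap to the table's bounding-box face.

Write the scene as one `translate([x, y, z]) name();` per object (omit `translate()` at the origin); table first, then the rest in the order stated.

table();
translate([137, 285, 768]) spool();
translate([717, -545, 0]) stool();
translate([-547, 142, 0]) stool();
translate([1981, 142, 0]) stool();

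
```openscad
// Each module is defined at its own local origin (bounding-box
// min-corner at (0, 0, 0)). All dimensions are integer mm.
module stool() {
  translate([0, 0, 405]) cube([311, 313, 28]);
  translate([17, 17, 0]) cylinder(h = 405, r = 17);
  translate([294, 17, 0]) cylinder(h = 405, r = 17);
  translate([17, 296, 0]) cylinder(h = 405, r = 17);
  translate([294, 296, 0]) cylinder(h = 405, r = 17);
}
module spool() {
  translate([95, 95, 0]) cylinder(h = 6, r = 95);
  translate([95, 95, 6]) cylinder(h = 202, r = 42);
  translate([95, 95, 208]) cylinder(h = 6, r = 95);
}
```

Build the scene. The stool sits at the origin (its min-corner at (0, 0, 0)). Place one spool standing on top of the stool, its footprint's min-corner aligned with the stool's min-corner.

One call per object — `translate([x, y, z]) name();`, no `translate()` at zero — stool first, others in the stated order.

stool();
translate([0, 0, 433]) spool();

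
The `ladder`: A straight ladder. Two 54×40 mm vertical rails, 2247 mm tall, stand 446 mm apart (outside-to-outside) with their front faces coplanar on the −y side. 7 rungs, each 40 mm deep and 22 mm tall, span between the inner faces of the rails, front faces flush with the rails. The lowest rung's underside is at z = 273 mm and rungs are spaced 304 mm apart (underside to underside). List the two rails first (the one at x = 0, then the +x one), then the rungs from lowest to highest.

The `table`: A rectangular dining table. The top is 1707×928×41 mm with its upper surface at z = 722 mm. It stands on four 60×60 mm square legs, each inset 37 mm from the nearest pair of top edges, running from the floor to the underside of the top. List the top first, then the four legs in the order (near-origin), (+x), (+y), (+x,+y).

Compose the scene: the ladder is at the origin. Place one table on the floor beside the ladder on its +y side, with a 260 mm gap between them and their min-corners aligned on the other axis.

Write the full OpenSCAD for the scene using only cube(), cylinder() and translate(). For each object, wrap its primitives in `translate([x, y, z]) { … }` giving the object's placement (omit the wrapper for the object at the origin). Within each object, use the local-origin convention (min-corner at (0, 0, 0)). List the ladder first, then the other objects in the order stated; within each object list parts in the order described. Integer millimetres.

cube([54, 40, 2247]);
translate([392, 0, 0]) cube([54, 40, 2247]);
translate([54, 0, 273]) cube([338, 40, 22]);
translate([54, 0, 577]) cube([338, 40, 22]);
translate([54, 0, 881]) cube([338, 40, 22]);
translate([54, 0, 1185]) cube([338, 40, 22]);
translate([54, 0, 1489]) cube([338, 40, 22]);
translate([54, 0, 1793]) cube([338, 40, 22]);
translate([54, 0, 2097]) cube([338, 40, 22]);
translate([0, 300, 0]) {
  translate([0, 0, 681]) cube([1707, 928, 41]);
  translate([37, 37, 0]) cube([60, 60, 681]);
  translate([1610, 37, 0]) cube([60, 60, 681]);
  translate([37, 831, 0]) cube([60, 60, 681]);
  translate([1610, 831, 0]) cube([60, 60, 681]);
}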